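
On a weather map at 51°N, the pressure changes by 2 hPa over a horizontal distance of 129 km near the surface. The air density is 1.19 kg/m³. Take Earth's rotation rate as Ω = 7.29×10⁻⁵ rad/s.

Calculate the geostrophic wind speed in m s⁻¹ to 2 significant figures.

Coriolis parameter at 51°N:
f = 2Ω sin φ = 2 × 7.29×10⁻⁵ × sin 51° = 1.13×10⁻⁴ s⁻¹
Pressure gradient: |∂P/∂n| = 200 Pa / 129000 m = 1.55×10⁻³ Pa/m
Geostrophic balance (pressure-gradient force = Coriolis force):
V_g = (1/(fρ)) |∂P/∂n| = 1.55×10⁻³ / (1.13×10⁻⁴ × 1.19) = 11.5 m/s

11 m s⁻¹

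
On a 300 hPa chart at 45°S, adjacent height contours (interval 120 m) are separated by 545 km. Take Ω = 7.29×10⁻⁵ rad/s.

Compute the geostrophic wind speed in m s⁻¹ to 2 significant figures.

21 m s⁻¹

Coriolis parameter at 45°S:
f = 2Ω sin φ = 2 × 7.29×10⁻⁵ × sin 45° = 1.03×10⁻⁴ s⁻¹
Height gradient: |∂Z/∂n| = 120 m / 545000 m = 2.20×10⁻⁴
On a pressure surface, geostrophic balance gives V_g = (g/f)|∂Z/∂n|:
V_g = 9.81 × 2.20×10⁻⁴ / 1.03×10⁻⁴ = 21.0 m/s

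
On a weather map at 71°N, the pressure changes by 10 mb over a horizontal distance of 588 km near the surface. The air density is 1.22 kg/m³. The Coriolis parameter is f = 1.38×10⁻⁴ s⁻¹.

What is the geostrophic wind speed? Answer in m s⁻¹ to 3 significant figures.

10.1 m s⁻¹

Pressure gradient: |∂P/∂n| = 1000 Pa / 588000 m = 1.70×10⁻³ Pa/m
Geostrophic balance (pressure-gradient force = Coriolis force):
V_g = (1/(fρ)) |∂P/∂n| = 1.70×10⁻³ / (1.38×10⁻⁴ × 1.22) = 10.1 m/s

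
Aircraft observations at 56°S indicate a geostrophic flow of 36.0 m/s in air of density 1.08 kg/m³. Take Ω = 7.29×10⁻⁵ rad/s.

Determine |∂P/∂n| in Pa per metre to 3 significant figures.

Coriolis parameter at 56°S:
f = 2Ω sin φ = 2 × 7.29×10⁻⁵ × sin 56° = 1.21×10⁻⁴ s⁻¹
Geostrophic balance rearranged: |∂P/∂n| = f ρ V_g
|∂P/∂n| = 1.21×10⁻⁴ × 1.08 × 36.0 = 4.70×10⁻³ Pa/m

4.70×10⁻³ Pa/m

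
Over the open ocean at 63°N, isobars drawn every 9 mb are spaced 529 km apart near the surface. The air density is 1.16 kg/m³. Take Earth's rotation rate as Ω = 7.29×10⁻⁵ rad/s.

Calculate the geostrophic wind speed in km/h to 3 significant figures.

40.6 km/h

Coriolis parameter at 63°N:
f = 2Ω sin φ = 2 × 7.29×10⁻⁵ × sin 63° = 1.30×10⁻⁴ s⁻¹
Pressure gradient: |∂P/∂n| = 900 Pa / 529000 m = 1.70×10⁻³ Pa/m
Geostrophic balance (pressure-gradient force = Coriolis force):
V_g = (1/(fρ)) |∂P/∂n| = 1.70×10⁻³ / (1.30×10⁻⁴ × 1.16) = 11.3 m/s
Converting: 11.3 m/s × 3.6 = 40.6 km/h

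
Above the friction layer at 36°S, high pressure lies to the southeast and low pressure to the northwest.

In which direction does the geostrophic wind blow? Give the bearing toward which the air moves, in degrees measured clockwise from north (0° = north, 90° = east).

225°

The pressure-gradient force points toward the northwest (bearing 315°).
Geostrophic balance: in the Southern Hemisphere the Coriolis force deflects motion to the left, so the geostrophic wind blows 90° to the left of the pressure-gradient force (low pressure on the right).
Rotating 315° by 90° counterclockwise gives 225° — the wind blows toward the southwest.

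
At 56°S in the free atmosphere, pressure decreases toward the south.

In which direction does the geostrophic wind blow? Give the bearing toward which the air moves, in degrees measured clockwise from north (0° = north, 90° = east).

090°

The pressure-gradient force points toward the south (bearing 180°).
Geostrophic balance: in the Southern Hemisphere the Coriolis force deflects motion to the left, so the geostrophic wind blows 90° to the left of the pressure-gradient force (low pressure on the right).
Rotating 180° by 90° counterclockwise gives 090° — the wind blows toward the east.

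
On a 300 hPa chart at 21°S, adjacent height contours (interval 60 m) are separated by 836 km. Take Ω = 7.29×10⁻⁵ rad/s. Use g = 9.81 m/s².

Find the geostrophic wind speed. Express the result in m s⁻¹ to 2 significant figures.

13 m s⁻¹

Coriolis parameter at 21°S:
f = 2Ω sin φ = 2 × 7.29×10⁻⁵ × sin 21° = 5.23×10⁻⁵ s⁻¹
Height gradient: |∂Z/∂n| = 60 m / 836000 m = 7.18×10⁻⁵
On a pressure surface, geostrophic balance gives V_g = (g/f)|∂Z/∂n|:
V_g = 9.81 × 7.18×10⁻⁵ / 5.23×10⁻⁵ = 13.5 m/s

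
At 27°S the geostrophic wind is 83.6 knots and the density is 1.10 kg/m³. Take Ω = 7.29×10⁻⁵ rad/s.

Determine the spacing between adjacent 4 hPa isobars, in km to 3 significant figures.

128 km

Coriolis parameter at 27°S:
f = 2Ω sin φ = 2 × 7.29×10⁻⁵ × sin 27° = 6.62×10⁻⁵ s⁻¹
Wind speed in SI: 83.6 knots = 43.0 m/s
Geostrophic balance rearranged: |∂P/∂n| = f ρ V_g
|∂P/∂n| = 6.62×10⁻⁵ × 1.10 × 43.0 = 3.13×10⁻³ Pa/m
Isobar spacing: Δn = ΔP/|∂P/∂n| = 400 Pa / 3.13×10⁻³ Pa/m = 127738 m ≈ 128 km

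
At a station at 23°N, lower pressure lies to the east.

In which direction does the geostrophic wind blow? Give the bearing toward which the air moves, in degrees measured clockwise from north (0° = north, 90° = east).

180°

The pressure-gradient force points toward the east (bearing 090°).
Geostrophic balance: in the Northern Hemisphere the Coriolis force deflects motion to the right, so the geostrophic wind blows 90° to the right of the pressure-gradient force (low pressure on the left).
Rotating 090° by 90° clockwise gives 180° — the wind blows toward the south.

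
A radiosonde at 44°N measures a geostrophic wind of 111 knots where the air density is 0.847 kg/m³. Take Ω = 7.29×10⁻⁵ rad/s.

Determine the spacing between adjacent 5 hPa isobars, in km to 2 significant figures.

100 km

Coriolis parameter at 44°N:
f = 2Ω sin φ = 2 × 7.29×10⁻⁵ × sin 44° = 1.01×10⁻⁴ s⁻¹
Wind speed in SI: 111 knots = 57.1 m/s
Geostrophic balance rearranged: |∂P/∂n| = f ρ V_g
|∂P/∂n| = 1.01×10⁻⁴ × 0.847 × 57.1 = 4.90×10⁻³ Pa/m
Isobar spacing: Δn = ΔP/|∂P/∂n| = 500 Pa / 4.90×10⁻³ Pa/m = 102070 m ≈ 100 km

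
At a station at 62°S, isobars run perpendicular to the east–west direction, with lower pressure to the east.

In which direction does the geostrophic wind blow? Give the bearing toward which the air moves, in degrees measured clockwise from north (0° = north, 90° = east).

The pressure-gradient force points toward the east (bearing 090°).
Geostrophic balance: in the Southern Hemisphere the Coriolis force deflects motion to the left, so the geostrophic wind blows 90° to the left of the pressure-gradient force (low pressure on the right).
Rotating 090° by 90° counterclockwise gives 000° — the wind blows toward the north.

000°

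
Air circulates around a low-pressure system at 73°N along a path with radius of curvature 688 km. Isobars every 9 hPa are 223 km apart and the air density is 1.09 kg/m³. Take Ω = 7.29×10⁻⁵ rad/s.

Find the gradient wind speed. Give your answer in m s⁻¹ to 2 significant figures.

Coriolis parameter at 73°N:
f = 2Ω sin φ = 2 × 7.29×10⁻⁵ × sin 73° = 1.39×10⁻⁴ s⁻¹
Pressure gradient: |∂P/∂n| = 900 Pa / 223000 m = 4.04×10⁻³ Pa/m
Geostrophic speed: V_g = |∂P/∂n|/(fρ) = 4.04×10⁻³/(1.39×10⁻⁴ × 1.09) = 26.6 m/s
Around a low, centrifugal force acts outward with Coriolis, so pressure-gradient force balances both:
(1/ρ)|∂P/∂n| = fV + V²/R  →  V² + fR·V − fR·V_g = 0
With fR = 1.39×10⁻⁴ × 688×10³ m = 95.9 m/s:
V = [−fR + √((fR)² + 4 fR V_g)]/2 = [−95.9 + √(95.9² + 4×95.9×26.6)]/2 = 21.7 m/s
Subgeostrophic (V < V_g = 26.6 m/s), as expected around a low.

22 m s⁻¹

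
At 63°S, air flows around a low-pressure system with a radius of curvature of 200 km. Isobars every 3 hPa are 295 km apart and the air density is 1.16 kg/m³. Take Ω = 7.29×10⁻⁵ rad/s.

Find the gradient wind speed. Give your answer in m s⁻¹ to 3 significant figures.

5.56 m s⁻¹

Coriolis parameter at 63°S:
f = 2Ω sin φ = 2 × 7.29×10⁻⁵ × sin 63° = 1.30×10⁻⁴ s⁻¹
Pressure gradient: |∂P/∂n| = 300 Pa / 295000 m = 1.02×10⁻³ Pa/m
Geostrophic speed: V_g = |∂P/∂n|/(fρ) = 1.02×10⁻³/(1.30×10⁻⁴ × 1.16) = 6.75 m/s
Around a low, centrifugal force acts outward with Coriolis, so pressure-gradient force balances both:
(1/ρ)|∂P/∂n| = fV + V²/R  →  V² + fR·V − fR·V_g = 0
With fR = 1.30×10⁻⁴ × 200×10³ m = 26.0 m/s:
V = [−fR + √((fR)² + 4 fR V_g)]/2 = [−26.0 + √(26.0² + 4×26.0×6.75)]/2 = 5.56 m/s
Subgeostrophic (V < V_g = 6.75 m/s), as expected around a low.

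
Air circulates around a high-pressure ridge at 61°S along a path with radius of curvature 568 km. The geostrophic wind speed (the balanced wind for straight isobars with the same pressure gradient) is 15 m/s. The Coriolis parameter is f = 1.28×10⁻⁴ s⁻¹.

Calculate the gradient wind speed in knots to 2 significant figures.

Around a high, pressure-gradient force acts outward with centrifugal, so Coriolis balances both:
fV = (1/ρ)|∂P/∂n| + V²/R  →  V² − fR·V + fR·V_g = 0
With fR = 1.28×10⁻⁴ × 568×10³ m = 72.7 m/s:
V = [fR − √((fR)² − 4 fR V_g)]/2 = [72.7 − √(72.7² − 4×72.7×15)]/2 = 21.2 m/s
Supergeostrophic (V > V_g = 15 m/s), as expected around a high.
Converting: 21.2 m/s × 1.944 = 41 knots

41 knots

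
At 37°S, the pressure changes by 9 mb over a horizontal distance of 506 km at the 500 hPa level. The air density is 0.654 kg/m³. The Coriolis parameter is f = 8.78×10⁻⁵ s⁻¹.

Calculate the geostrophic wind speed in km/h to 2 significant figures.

Pressure gradient: |∂P/∂n| = 900 Pa / 506000 m = 1.78×10⁻³ Pa/m
Geostrophic balance (pressure-gradient force = Coriolis force):
V_g = (1/(fρ)) |∂P/∂n| = 1.78×10⁻³ / (8.78×10⁻⁵ × 0.654) = 31.0 m/s
Converting: 31.0 m/s × 3.6 = 110 km/h

110 km/h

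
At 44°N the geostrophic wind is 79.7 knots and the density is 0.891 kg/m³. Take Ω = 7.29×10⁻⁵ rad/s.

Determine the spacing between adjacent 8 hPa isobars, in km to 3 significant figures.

Coriolis parameter at 44°N:
f = 2Ω sin φ = 2 × 7.29×10⁻⁵ × sin 44° = 1.01×10⁻⁴ s⁻¹
Wind speed in SI: 79.7 knots = 41.0 m/s
Geostrophic balance rearranged: |∂P/∂n| = f ρ V_g
|∂P/∂n| = 1.01×10⁻⁴ × 0.891 × 41.0 = 3.70×10⁻³ Pa/m
Isobar spacing: Δn = ΔP/|∂P/∂n| = 800 Pa / 3.70×10⁻³ Pa/m = 216216 m ≈ 216 km

216 km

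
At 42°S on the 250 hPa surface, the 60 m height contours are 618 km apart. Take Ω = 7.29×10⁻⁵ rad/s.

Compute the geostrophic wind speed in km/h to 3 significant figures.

35.1 km/h

Coriolis parameter at 42°S:
f = 2Ω sin φ = 2 × 7.29×10⁻⁵ × sin 42° = 9.76×10⁻⁵ s⁻¹
Height gradient: |∂Z/∂n| = 60 m / 618000 m = 9.71×10⁻⁵
On a pressure surface, geostrophic balance gives V_g = (g/f)|∂Z/∂n|:
V_g = 9.81 × 9.71×10⁻⁵ / 9.76×10⁻⁵ = 9.76 m/s
Converting: 9.76 m/s × 3.6 = 35.1 km/h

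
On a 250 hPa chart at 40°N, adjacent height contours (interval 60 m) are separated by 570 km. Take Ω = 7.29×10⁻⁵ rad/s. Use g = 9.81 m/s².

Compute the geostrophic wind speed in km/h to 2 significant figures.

Coriolis parameter at 40°N:
f = 2Ω sin φ = 2 × 7.29×10⁻⁵ × sin 40° = 9.37×10⁻⁵ s⁻¹
Height gradient: |∂Z/∂n| = 60 m / 570000 m = 1.05×10⁻⁴
On a pressure surface, geostrophic balance gives V_g = (g/f)|∂Z/∂n|:
V_g = 9.81 × 1.05×10⁻⁴ / 9.37×10⁻⁵ = 11.0 m/s
Converting: 11.0 m/s × 3.6 = 40 km/h

40 km/h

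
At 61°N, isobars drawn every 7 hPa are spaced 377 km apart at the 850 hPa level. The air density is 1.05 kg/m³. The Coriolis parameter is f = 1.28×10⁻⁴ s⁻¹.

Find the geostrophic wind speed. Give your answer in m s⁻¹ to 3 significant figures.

13.8 m s⁻¹

Pressure gradient: |∂P/∂n| = 700 Pa / 377000 m = 1.86×10⁻³ Pa/m
Geostrophic balance (pressure-gradient force = Coriolis force):
V_g = (1/(fρ)) |∂P/∂n| = 1.86×10⁻³ / (1.28×10⁻⁴ × 1.05) = 13.8 m/s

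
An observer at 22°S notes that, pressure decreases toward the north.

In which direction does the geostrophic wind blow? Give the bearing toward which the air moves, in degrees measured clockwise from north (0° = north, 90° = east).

The pressure-gradient force points toward the north (bearing 000°).
Geostrophic balance: in the Southern Hemisphere the Coriolis force deflects motion to the left, so the geostrophic wind blows 90° to the left of the pressure-gradient force (low pressure on the right).
Rotating 000° by 90° counterclockwise gives 270° — the wind blows toward the west.

270°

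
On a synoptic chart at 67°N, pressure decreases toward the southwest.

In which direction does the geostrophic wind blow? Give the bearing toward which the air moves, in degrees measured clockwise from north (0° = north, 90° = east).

The pressure-gradient force points toward the southwest (bearing 225°).
Geostrophic balance: in the Northern Hemisphere the Coriolis force deflects motion to the right, so the geostrophic wind blows 90° to the right of the pressure-gradient force (low pressure on the left).
Rotating 225° by 90° clockwise gives 315° — the wind blows toward the northwest.

315°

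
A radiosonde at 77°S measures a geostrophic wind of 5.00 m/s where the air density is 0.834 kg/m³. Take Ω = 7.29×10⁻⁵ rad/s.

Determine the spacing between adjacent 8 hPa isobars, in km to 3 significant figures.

1350 km

Coriolis parameter at 77°S:
f = 2Ω sin φ = 2 × 7.29×10⁻⁵ × sin 77° = 1.42×10⁻⁴ s⁻¹
Geostrophic balance rearranged: |∂P/∂n| = f ρ V_g
|∂P/∂n| = 1.42×10⁻⁴ × 0.834 × 5.00 = 5.92×10⁻⁴ Pa/m
Isobar spacing: Δn = ΔP/|∂P/∂n| = 800 Pa / 5.92×10⁻⁴ Pa/m = 1350431 m ≈ 1350 km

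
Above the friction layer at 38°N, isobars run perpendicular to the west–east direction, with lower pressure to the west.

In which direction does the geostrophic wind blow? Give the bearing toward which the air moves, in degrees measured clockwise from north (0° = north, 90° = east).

The pressure-gradient force points toward the west (bearing 270°).
Geostrophic balance: in the Northern Hemisphere the Coriolis force deflects motion to the right, so the geostrophic wind blows 90° to the right of the pressure-gradient force (low pressure on the left).
Rotating 270° by 90° clockwise gives 000° — the wind blows toward the north.

000°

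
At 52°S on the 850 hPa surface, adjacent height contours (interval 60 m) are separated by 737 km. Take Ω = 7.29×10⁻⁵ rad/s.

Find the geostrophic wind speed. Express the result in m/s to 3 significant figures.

Coriolis parameter at 52°S:
f = 2Ω sin φ = 2 × 7.29×10⁻⁵ × sin 52° = 1.15×10⁻⁴ s⁻¹
Height gradient: |∂Z/∂n| = 60 m / 737000 m = 8.14×10⁻⁵
On a pressure surface, geostrophic balance gives V_g = (g/f)|∂Z/∂n|:
V_g = 9.81 × 8.14×10⁻⁵ / 1.15×10⁻⁴ = 6.95 m/s

6.95 m/s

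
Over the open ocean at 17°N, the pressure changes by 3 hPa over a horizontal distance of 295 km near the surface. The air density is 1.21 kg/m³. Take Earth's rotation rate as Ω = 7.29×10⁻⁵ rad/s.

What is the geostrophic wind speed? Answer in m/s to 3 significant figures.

Coriolis parameter at 17°N:
f = 2Ω sin φ = 2 × 7.29×10⁻⁵ × sin 17° = 4.26×10⁻⁵ s⁻¹
Pressure gradient: |∂P/∂n| = 300 Pa / 295000 m = 1.02×10⁻³ Pa/m
Geostrophic balance (pressure-gradient force = Coriolis force):
V_g = (1/(fρ)) |∂P/∂n| = 1.02×10⁻³ / (4.26×10⁻⁵ × 1.21) = 19.7 m/s

19.7 m/s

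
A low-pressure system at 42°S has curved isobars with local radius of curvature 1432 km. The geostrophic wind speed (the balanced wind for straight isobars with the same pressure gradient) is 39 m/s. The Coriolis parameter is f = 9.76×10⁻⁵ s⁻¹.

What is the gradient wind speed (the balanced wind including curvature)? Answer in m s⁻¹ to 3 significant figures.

31.8 m s⁻¹

Around a low, centrifugal force acts outward with Coriolis, so pressure-gradient force balances both:
(1/ρ)|∂P/∂n| = fV + V²/R  →  V² + fR·V − fR·V_g = 0
With fR = 9.76×10⁻⁵ × 1432×10³ m = 140 m/s:
V = [−fR + √((fR)² + 4 fR V_g)]/2 = [−140 + √(140² + 4×140×39)]/2 = 31.8 m/s
Subgeostrophic (V < V_g = 39 m/s), as expected around a low.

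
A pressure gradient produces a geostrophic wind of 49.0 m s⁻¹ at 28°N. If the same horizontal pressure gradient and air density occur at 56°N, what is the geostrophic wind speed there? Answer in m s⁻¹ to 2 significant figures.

28 m s⁻¹

With the same pressure gradient and density, V_g ∝ 1/f ∝ 1/sin φ.
V₂ = V₁ · sin φ₁ / sin φ₂ = 49.0 × sin 28° / sin 56°
V₂ = 49.0 × 0.4695/0.8290 = 28 m s⁻¹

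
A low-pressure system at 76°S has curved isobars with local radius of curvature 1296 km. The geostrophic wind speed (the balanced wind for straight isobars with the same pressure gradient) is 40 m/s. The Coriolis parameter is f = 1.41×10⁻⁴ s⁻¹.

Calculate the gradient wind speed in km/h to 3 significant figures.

122 km/h

Around a low, centrifugal force acts outward with Coriolis, so pressure-gradient force balances both:
(1/ρ)|∂P/∂n| = fV + V²/R  →  V² + fR·V − fR·V_g = 0
With fR = 1.41×10⁻⁴ × 1296×10³ m = 183 m/s:
V = [−fR + √((fR)² + 4 fR V_g)]/2 = [−183 + √(183² + 4×183×40)]/2 = 33.8 m/s
Subgeostrophic (V < V_g = 40 m/s), as expected around a low.
Converting: 33.8 m/s × 3.6 = 122 km/h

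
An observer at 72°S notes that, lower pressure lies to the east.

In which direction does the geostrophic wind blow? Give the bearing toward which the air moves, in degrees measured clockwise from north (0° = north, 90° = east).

The pressure-gradient force points toward the east (bearing 090°).
Geostrophic balance: in the Southern Hemisphere the Coriolis force deflects motion to the left, so the geostrophic wind blows 90° to the left of the pressure-gradient force (low pressure on the right).
Rotating 090° by 90° counterclockwise gives 000° — the wind blows toward the north.

000°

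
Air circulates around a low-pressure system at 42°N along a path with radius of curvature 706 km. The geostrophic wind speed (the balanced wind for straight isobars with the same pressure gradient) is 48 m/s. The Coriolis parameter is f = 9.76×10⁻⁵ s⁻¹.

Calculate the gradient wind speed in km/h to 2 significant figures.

120 km/h

Around a low, centrifugal force acts outward with Coriolis, so pressure-gradient force balances both:
(1/ρ)|∂P/∂n| = fV + V²/R  →  V² + fR·V − fR·V_g = 0
With fR = 9.76×10⁻⁵ × 706×10³ m = 68.9 m/s:
V = [−fR + √((fR)² + 4 fR V_g)]/2 = [−68.9 + √(68.9² + 4×68.9×48)]/2 = 32.6 m/s
Subgeostrophic (V < V_g = 48 m/s), as expected around a low.
Converting: 32.6 m/s × 3.6 = 120 km/h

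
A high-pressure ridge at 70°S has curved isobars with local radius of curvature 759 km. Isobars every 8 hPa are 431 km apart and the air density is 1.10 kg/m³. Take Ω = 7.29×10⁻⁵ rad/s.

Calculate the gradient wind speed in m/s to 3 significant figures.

14.3 m/s

Coriolis parameter at 70°S:
f = 2Ω sin φ = 2 × 7.29×10⁻⁵ × sin 70° = 1.37×10⁻⁴ s⁻¹
Pressure gradient: |∂P/∂n| = 800 Pa / 431000 m = 1.86×10⁻³ Pa/m
Geostrophic speed: V_g = |∂P/∂n|/(fρ) = 1.86×10⁻³/(1.37×10⁻⁴ × 1.10) = 12.3 m/s
Around a high, pressure-gradient force acts outward with centrifugal, so Coriolis balances both:
fV = (1/ρ)|∂P/∂n| + V²/R  →  V² − fR·V + fR·V_g = 0
With fR = 1.37×10⁻⁴ × 759×10³ m = 104 m/s:
V = [fR − √((fR)² − 4 fR V_g)]/2 = [104 − √(104² − 4×104×12.3)]/2 = 14.3 m/s
Supergeostrophic (V > V_g = 12.3 m/s), as expected around a high.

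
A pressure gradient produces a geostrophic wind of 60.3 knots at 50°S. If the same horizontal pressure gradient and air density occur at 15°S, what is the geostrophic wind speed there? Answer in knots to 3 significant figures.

178 knots

With the same pressure gradient and density, V_g ∝ 1/f ∝ 1/sin φ.
V₂ = V₁ · sin φ₁ / sin φ₂ = 60.3 × sin 50° / sin 15°
V₂ = 60.3 × 0.7660/0.2588 = 178 knots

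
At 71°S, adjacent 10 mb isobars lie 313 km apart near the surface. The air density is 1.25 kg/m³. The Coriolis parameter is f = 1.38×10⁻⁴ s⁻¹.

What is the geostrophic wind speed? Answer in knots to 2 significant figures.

Pressure gradient: |∂P/∂n| = 1000 Pa / 313000 m = 3.19×10⁻³ Pa/m
Geostrophic balance (pressure-gradient force = Coriolis force):
V_g = (1/(fρ)) |∂P/∂n| = 3.19×10⁻³ / (1.38×10⁻⁴ × 1.25) = 18.5 m/s
Converting: 18.5 m/s × 1.944 = 36 knots

36 knots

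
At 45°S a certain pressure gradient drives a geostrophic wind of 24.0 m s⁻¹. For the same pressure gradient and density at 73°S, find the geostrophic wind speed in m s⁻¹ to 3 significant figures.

With the same pressure gradient and density, V_g ∝ 1/f ∝ 1/sin φ.
V₂ = V₁ · sin φ₁ / sin φ₂ = 24.0 × sin 45° / sin 73°
V₂ = 24.0 × 0.7071/0.9563 = 17.7 m s⁻¹

17.7 m s⁻¹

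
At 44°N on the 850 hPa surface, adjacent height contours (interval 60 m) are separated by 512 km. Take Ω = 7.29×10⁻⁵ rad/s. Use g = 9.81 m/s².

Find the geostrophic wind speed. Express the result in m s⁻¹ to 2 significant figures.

11 m s⁻¹

Coriolis parameter at 44°N:
f = 2Ω sin φ = 2 × 7.29×10⁻⁵ × sin 44° = 1.01×10⁻⁴ s⁻¹
Height gradient: |∂Z/∂n| = 60 m / 512000 m = 1.17×10⁻⁴
On a pressure surface, geostrophic balance gives V_g = (g/f)|∂Z/∂n|:
V_g = 9.81 × 1.17×10⁻⁴ / 1.01×10⁻⁴ = 11.4 m/s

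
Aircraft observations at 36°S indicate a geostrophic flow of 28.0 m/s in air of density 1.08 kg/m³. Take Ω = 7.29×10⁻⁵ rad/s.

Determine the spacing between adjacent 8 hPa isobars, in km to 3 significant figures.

309 km

Coriolis parameter at 36°S:
f = 2Ω sin φ = 2 × 7.29×10⁻⁵ × sin 36° = 8.57×10⁻⁵ s⁻¹
Geostrophic balance rearranged: |∂P/∂n| = f ρ V_g
|∂P/∂n| = 8.57×10⁻⁵ × 1.08 × 28.0 = 2.59×10⁻³ Pa/m
Isobar spacing: Δn = ΔP/|∂P/∂n| = 800 Pa / 2.59×10⁻³ Pa/m = 308697 m ≈ 309 km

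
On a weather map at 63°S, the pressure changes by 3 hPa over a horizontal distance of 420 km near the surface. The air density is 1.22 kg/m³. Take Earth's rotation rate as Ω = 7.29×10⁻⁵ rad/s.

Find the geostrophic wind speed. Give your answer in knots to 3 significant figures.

8.76 knots

Coriolis parameter at 63°S:
f = 2Ω sin φ = 2 × 7.29×10⁻⁵ × sin 63° = 1.30×10⁻⁴ s⁻¹
Pressure gradient: |∂P/∂n| = 300 Pa / 420000 m = 7.14×10⁻⁴ Pa/m
Geostrophic balance (pressure-gradient force = Coriolis force):
V_g = (1/(fρ)) |∂P/∂n| = 7.14×10⁻⁴ / (1.30×10⁻⁴ × 1.22) = 4.51 m/s
Converting: 4.51 m/s × 1.944 = 8.76 knots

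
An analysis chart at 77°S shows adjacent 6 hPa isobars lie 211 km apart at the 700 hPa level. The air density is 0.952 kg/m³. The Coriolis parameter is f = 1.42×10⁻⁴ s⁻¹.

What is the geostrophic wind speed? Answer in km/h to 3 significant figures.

Pressure gradient: |∂P/∂n| = 600 Pa / 211000 m = 2.84×10⁻³ Pa/m
Geostrophic balance (pressure-gradient force = Coriolis force):
V_g = (1/(fρ)) |∂P/∂n| = 2.84×10⁻³ / (1.42×10⁻⁴ × 0.952) = 21.0 m/s
Converting: 21.0 m/s × 3.6 = 75.7 km/h

75.7 km/h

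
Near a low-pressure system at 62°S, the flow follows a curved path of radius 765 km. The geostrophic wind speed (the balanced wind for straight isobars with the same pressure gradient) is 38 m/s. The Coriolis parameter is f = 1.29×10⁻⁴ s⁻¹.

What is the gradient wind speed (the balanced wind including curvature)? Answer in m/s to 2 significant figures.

Around a low, centrifugal force acts outward with Coriolis, so pressure-gradient force balances both:
(1/ρ)|∂P/∂n| = fV + V²/R  →  V² + fR·V − fR·V_g = 0
With fR = 1.29×10⁻⁴ × 765×10³ m = 98.7 m/s:
V = [−fR + √((fR)² + 4 fR V_g)]/2 = [−98.7 + √(98.7² + 4×98.7×38)]/2 = 29.3 m/s
Subgeostrophic (V < V_g = 38 m/s), as expected around a low.

29 m/s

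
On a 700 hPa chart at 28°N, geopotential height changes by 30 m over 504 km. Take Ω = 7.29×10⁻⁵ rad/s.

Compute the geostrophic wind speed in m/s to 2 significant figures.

Coriolis parameter at 28°N:
f = 2Ω sin φ = 2 × 7.29×10⁻⁵ × sin 28° = 6.84×10⁻⁵ s⁻¹
Height gradient: |∂Z/∂n| = 30 m / 504000 m = 5.95×10⁻⁵
On a pressure surface, geostrophic balance gives V_g = (g/f)|∂Z/∂n|:
V_g = 9.81 × 5.95×10⁻⁵ / 6.84×10⁻⁵ = 8.53 m/s

8.5 m/s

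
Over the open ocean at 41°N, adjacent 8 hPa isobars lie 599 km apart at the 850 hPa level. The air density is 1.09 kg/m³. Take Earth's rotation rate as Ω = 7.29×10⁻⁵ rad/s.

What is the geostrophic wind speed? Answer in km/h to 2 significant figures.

46 km/h

Coriolis parameter at 41°N:
f = 2Ω sin φ = 2 × 7.29×10⁻⁵ × sin 41° = 9.57×10⁻⁵ s⁻¹
Pressure gradient: |∂P/∂n| = 800 Pa / 599000 m = 1.34×10⁻³ Pa/m
Geostrophic balance (pressure-gradient force = Coriolis force):
V_g = (1/(fρ)) |∂P/∂n| = 1.34×10⁻³ / (9.57×10⁻⁵ × 1.09) = 12.8 m/s
Converting: 12.8 m/s × 3.6 = 46 km/h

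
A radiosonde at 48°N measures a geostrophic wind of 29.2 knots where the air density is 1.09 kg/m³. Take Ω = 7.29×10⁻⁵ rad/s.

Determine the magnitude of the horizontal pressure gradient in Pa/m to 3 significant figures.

Coriolis parameter at 48°N:
f = 2Ω sin φ = 2 × 7.29×10⁻⁵ × sin 48° = 1.08×10⁻⁴ s⁻¹
Wind speed in SI: 29.2 knots = 15.0 m/s
Geostrophic balance rearranged: |∂P/∂n| = f ρ V_g
|∂P/∂n| = 1.08×10⁻⁴ × 1.09 × 15.0 = 1.77×10⁻³ Pa/m

1.77×10⁻³ Pa/m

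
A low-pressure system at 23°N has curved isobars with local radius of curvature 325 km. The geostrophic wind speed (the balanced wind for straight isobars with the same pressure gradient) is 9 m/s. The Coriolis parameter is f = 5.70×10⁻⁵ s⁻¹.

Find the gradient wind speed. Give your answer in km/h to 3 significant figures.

23.9 km/h

Around a low, centrifugal force acts outward with Coriolis, so pressure-gradient force balances both:
(1/ρ)|∂P/∂n| = fV + V²/R  →  V² + fR·V − fR·V_g = 0
With fR = 5.70×10⁻⁵ × 325×10³ m = 18.5 m/s:
V = [−fR + √((fR)² + 4 fR V_g)]/2 = [−18.5 + √(18.5² + 4×18.5×9)]/2 = 6.63 m/s
Subgeostrophic (V < V_g = 9 m/s), as expected around a low.
Converting: 6.63 m/s × 3.6 = 23.9 km/h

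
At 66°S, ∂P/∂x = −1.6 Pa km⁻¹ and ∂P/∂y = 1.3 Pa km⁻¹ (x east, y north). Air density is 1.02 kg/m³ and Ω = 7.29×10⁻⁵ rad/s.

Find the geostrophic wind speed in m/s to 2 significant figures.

Coriolis parameter at 66°S:
f = 2Ω sin φ = 2 × 7.29×10⁻⁵ × sin 66° = 1.33×10⁻⁴ s⁻¹
In the Southern Hemisphere f is negative: f = −1.33×10⁻⁴ s⁻¹.
Component geostrophic relations (x east, y north):
u_g = −(1/(fρ)) ∂P/∂y,  v_g = (1/(fρ)) ∂P/∂x
u_g = −(1.3×10⁻³)/(−1.33×10⁻⁴ × 1.02) = 9.57 m/s;  v_g = (−1.6×10⁻³)/(−1.33×10⁻⁴ × 1.02) = 11.8 m/s
|V_g| = √(u_g² + v_g²) = 15.2 m/s

15 m/s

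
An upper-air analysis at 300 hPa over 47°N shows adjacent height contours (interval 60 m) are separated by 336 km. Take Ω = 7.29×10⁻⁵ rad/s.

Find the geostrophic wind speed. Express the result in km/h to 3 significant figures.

Coriolis parameter at 47°N:
f = 2Ω sin φ = 2 × 7.29×10⁻⁵ × sin 47° = 1.07×10⁻⁴ s⁻¹
Height gradient: |∂Z/∂n| = 60 m / 336000 m = 1.79×10⁻⁴
On a pressure surface, geostrophic balance gives V_g = (g/f)|∂Z/∂n|:
V_g = 9.81 × 1.79×10⁻⁴ / 1.07×10⁻⁴ = 16.4 m/s
Converting: 16.4 m/s × 3.6 = 59.1 km/h

59.1 km/h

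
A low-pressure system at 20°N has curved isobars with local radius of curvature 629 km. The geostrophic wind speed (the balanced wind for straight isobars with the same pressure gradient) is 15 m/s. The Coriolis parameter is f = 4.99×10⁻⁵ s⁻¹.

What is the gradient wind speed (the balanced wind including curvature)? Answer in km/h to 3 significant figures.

Around a low, centrifugal force acts outward with Coriolis, so pressure-gradient force balances both:
(1/ρ)|∂P/∂n| = fV + V²/R  →  V² + fR·V − fR·V_g = 0
With fR = 4.99×10⁻⁵ × 629×10³ m = 31.4 m/s:
V = [−fR + √((fR)² + 4 fR V_g)]/2 = [−31.4 + √(31.4² + 4×31.4×15)]/2 = 11.1 m/s
Subgeostrophic (V < V_g = 15 m/s), as expected around a low.
Converting: 11.1 m/s × 3.6 = 39.9 km/h

39.9 km/h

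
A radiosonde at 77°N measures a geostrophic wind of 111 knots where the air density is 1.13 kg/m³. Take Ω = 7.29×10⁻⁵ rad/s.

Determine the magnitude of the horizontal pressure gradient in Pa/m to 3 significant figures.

Coriolis parameter at 77°N:
f = 2Ω sin φ = 2 × 7.29×10⁻⁵ × sin 77° = 1.42×10⁻⁴ s⁻¹
Wind speed in SI: 111 knots = 57.1 m/s
Geostrophic balance rearranged: |∂P/∂n| = f ρ V_g
|∂P/∂n| = 1.42×10⁻⁴ × 1.13 × 57.1 = 9.17×10⁻³ Pa/m

9.17×10⁻³ Pa/m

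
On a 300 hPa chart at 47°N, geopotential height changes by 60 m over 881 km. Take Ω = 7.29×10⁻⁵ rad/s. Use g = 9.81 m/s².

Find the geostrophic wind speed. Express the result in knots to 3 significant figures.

12.2 knots

Coriolis parameter at 47°N:
f = 2Ω sin φ = 2 × 7.29×10⁻⁵ × sin 47° = 1.07×10⁻⁴ s⁻¹
Height gradient: |∂Z/∂n| = 60 m / 881000 m = 6.81×10⁻⁵
On a pressure surface, geostrophic balance gives V_g = (g/f)|∂Z/∂n|:
V_g = 9.81 × 6.81×10⁻⁵ / 1.07×10⁻⁴ = 6.27 m/s
Converting: 6.27 m/s × 1.944 = 12.2 knots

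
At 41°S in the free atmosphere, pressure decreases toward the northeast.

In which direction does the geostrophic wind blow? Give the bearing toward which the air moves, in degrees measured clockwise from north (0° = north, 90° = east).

315°

The pressure-gradient force points toward the northeast (bearing 045°).
Geostrophic balance: in the Southern Hemisphere the Coriolis force deflects motion to the left, so the geostrophic wind blows 90° to the left of the pressure-gradient force (low pressure on the right).
Rotating 045° by 90° counterclockwise gives 315° — the wind blows toward the northwest.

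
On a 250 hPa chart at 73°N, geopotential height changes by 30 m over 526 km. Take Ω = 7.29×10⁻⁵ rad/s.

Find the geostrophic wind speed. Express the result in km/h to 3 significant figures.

Coriolis parameter at 73°N:
f = 2Ω sin φ = 2 × 7.29×10⁻⁵ × sin 73° = 1.39×10⁻⁴ s⁻¹
Height gradient: |∂Z/∂n| = 30 m / 526000 m = 5.70×10⁻⁵
On a pressure surface, geostrophic balance gives V_g = (g/f)|∂Z/∂n|:
V_g = 9.81 × 5.70×10⁻⁵ / 1.39×10⁻⁴ = 4.01 m/s
Converting: 4.01 m/s × 3.6 = 14.4 km/h

14.4 km/h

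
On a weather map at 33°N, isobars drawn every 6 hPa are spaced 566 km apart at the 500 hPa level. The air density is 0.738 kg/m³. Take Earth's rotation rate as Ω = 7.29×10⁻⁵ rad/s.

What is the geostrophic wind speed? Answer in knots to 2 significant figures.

Coriolis parameter at 33°N:
f = 2Ω sin φ = 2 × 7.29×10⁻⁵ × sin 33° = 7.94×10⁻⁵ s⁻¹
Pressure gradient: |∂P/∂n| = 600 Pa / 566000 m = 1.06×10⁻³ Pa/m
Geostrophic balance (pressure-gradient force = Coriolis force):
V_g = (1/(fρ)) |∂P/∂n| = 1.06×10⁻³ / (7.94×10⁻⁵ × 0.738) = 18.1 m/s
Converting: 18.1 m/s × 1.944 = 35 knots

35 knots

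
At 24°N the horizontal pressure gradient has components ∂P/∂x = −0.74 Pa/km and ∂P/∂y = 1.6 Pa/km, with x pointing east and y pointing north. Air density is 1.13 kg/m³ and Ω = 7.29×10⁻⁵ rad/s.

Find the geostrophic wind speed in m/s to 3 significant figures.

26.3 m/s

Coriolis parameter at 24°N:
f = 2Ω sin φ = 2 × 7.29×10⁻⁵ × sin 24° = 5.93×10⁻⁵ s⁻¹
Component geostrophic relations (x east, y north):
u_g = −(1/(fρ)) ∂P/∂y,  v_g = (1/(fρ)) ∂P/∂x
u_g = −(1.6×10⁻³)/(5.93×10⁻⁵ × 1.13) = −23.9 m/s;  v_g = (−0.74×10⁻³)/(5.93×10⁻⁵ × 1.13) = −11.0 m/s
|V_g| = √(u_g² + v_g²) = 26.3 m/s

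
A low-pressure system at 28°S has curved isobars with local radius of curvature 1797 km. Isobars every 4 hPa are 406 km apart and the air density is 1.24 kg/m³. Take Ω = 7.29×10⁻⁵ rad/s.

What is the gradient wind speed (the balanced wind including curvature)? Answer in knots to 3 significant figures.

20.8 knots

Coriolis parameter at 28°S:
f = 2Ω sin φ = 2 × 7.29×10⁻⁵ × sin 28° = 6.84×10⁻⁵ s⁻¹
Pressure gradient: |∂P/∂n| = 400 Pa / 406000 m = 9.85×10⁻⁴ Pa/m
Geostrophic speed: V_g = |∂P/∂n|/(fρ) = 9.85×10⁻⁴/(6.84×10⁻⁵ × 1.24) = 11.6 m/s
Around a low, centrifugal force acts outward with Coriolis, so pressure-gradient force balances both:
(1/ρ)|∂P/∂n| = fV + V²/R  →  V² + fR·V − fR·V_g = 0
With fR = 6.84×10⁻⁵ × 1797×10³ m = 123 m/s:
V = [−fR + √((fR)² + 4 fR V_g)]/2 = [−123 + √(123² + 4×123×11.6)]/2 = 10.7 m/s
Subgeostrophic (V < V_g = 11.6 m/s), as expected around a low.
Converting: 10.7 m/s × 1.944 = 20.8 knots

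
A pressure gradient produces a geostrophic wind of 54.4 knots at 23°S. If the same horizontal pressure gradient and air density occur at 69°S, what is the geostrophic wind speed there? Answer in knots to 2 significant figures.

23 knots

With the same pressure gradient and density, V_g ∝ 1/f ∝ 1/sin φ.
V₂ = V₁ · sin φ₁ / sin φ₂ = 54.4 × sin 23° / sin 69°
V₂ = 54.4 × 0.3907/0.9336 = 23 knots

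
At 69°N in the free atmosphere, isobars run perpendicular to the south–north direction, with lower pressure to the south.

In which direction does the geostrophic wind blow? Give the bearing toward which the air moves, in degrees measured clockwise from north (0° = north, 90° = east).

270°

The pressure-gradient force points toward the south (bearing 180°).
Geostrophic balance: in the Northern Hemisphere the Coriolis force deflects motion to the right, so the geostrophic wind blows 90° to the right of the pressure-gradient force (low pressure on the left).
Rotating 180° by 90° clockwise gives 270° — the wind blows toward the west.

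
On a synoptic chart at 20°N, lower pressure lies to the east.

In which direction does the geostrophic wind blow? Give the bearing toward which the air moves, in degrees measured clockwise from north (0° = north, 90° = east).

The pressure-gradient force points toward the east (bearing 090°).
Geostrophic balance: in the Northern Hemisphere the Coriolis force deflects motion to the right, so the geostrophic wind blows 90° to the right of the pressure-gradient force (low pressure on the left).
Rotating 090° by 90° clockwise gives 180° — the wind blows toward the south.

180°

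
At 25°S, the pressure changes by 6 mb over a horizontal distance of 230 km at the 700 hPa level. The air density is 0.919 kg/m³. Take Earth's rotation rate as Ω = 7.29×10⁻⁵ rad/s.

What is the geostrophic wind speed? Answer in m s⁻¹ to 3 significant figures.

46.1 m s⁻¹

Coriolis parameter at 25°S:
f = 2Ω sin φ = 2 × 7.29×10⁻⁵ × sin 25° = 6.16×10⁻⁵ s⁻¹
Pressure gradient: |∂P/∂n| = 600 Pa / 230000 m = 2.61×10⁻³ Pa/m
Geostrophic balance (pressure-gradient force = Coriolis force):
V_g = (1/(fρ)) |∂P/∂n| = 2.61×10⁻³ / (6.16×10⁻⁵ × 0.919) = 46.1 m/s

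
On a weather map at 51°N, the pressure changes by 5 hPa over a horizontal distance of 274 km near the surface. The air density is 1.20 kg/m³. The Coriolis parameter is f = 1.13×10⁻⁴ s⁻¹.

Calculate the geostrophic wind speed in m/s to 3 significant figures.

Pressure gradient: |∂P/∂n| = 500 Pa / 274000 m = 1.82×10⁻³ Pa/m
Geostrophic balance (pressure-gradient force = Coriolis force):
V_g = (1/(fρ)) |∂P/∂n| = 1.82×10⁻³ / (1.13×10⁻⁴ × 1.20) = 13.5 m/s

13.5 m/s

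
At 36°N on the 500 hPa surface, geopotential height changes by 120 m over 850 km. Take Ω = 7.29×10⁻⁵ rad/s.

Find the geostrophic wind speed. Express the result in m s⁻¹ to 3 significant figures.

16.2 m s⁻¹

Coriolis parameter at 36°N:
f = 2Ω sin φ = 2 × 7.29×10⁻⁵ × sin 36° = 8.57×10⁻⁵ s⁻¹
Height gradient: |∂Z/∂n| = 120 m / 850000 m = 1.41×10⁻⁴
On a pressure surface, geostrophic balance gives V_g = (g/f)|∂Z/∂n|:
V_g = 9.81 × 1.41×10⁻⁴ / 8.57×10⁻⁵ = 16.2 m/s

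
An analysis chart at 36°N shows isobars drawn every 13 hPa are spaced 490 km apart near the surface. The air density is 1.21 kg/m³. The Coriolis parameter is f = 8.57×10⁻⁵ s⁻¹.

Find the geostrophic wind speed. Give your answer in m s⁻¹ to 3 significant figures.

25.6 m s⁻¹

Pressure gradient: |∂P/∂n| = 1300 Pa / 490000 m = 2.65×10⁻³ Pa/m
Geostrophic balance (pressure-gradient force = Coriolis force):
V_g = (1/(fρ)) |∂P/∂n| = 2.65×10⁻³ / (8.57×10⁻⁵ × 1.21) = 25.6 m/s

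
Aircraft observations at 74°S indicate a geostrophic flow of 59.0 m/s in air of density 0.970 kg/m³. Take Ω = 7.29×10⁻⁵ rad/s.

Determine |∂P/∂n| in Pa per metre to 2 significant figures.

Coriolis parameter at 74°S:
f = 2Ω sin φ = 2 × 7.29×10⁻⁵ × sin 74° = 1.40×10⁻⁴ s⁻¹
Geostrophic balance rearranged: |∂P/∂n| = f ρ V_g
|∂P/∂n| = 1.40×10⁻⁴ × 0.970 × 59.0 = 8.02×10⁻³ Pa/m

8.0×10⁻³ Pa/m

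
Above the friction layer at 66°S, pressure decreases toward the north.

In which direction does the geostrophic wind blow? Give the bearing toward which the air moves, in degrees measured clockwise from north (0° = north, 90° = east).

The pressure-gradient force points toward the north (bearing 000°).
Geostrophic balance: in the Southern Hemisphere the Coriolis force deflects motion to the left, so the geostrophic wind blows 90° to the left of the pressure-gradient force (low pressure on the right).
Rotating 000° by 90° counterclockwise gives 270° — the wind blows toward the west.

270°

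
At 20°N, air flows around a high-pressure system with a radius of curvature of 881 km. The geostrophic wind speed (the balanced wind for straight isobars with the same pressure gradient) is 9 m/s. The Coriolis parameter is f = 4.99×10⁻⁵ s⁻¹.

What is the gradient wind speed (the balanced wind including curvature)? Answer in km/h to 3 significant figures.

Around a high, pressure-gradient force acts outward with centrifugal, so Coriolis balances both:
fV = (1/ρ)|∂P/∂n| + V²/R  →  V² − fR·V + fR·V_g = 0
With fR = 4.99×10⁻⁵ × 881×10³ m = 44.0 m/s:
V = [fR − √((fR)² − 4 fR V_g)]/2 = [44.0 − √(44.0² − 4×44.0×9)]/2 = 12.6 m/s
Supergeostrophic (V > V_g = 9 m/s), as expected around a high.
Converting: 12.6 m/s × 3.6 = 45.5 km/h

45.5 km/h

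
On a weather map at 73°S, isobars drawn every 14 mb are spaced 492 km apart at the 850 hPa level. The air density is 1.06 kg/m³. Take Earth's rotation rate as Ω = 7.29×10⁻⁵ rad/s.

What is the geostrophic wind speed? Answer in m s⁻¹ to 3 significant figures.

Coriolis parameter at 73°S:
f = 2Ω sin φ = 2 × 7.29×10⁻⁵ × sin 73° = 1.39×10⁻⁴ s⁻¹
Pressure gradient: |∂P/∂n| = 1400 Pa / 492000 m = 2.85×10⁻³ Pa/m
Geostrophic balance (pressure-gradient force = Coriolis force):
V_g = (1/(fρ)) |∂P/∂n| = 2.85×10⁻³ / (1.39×10⁻⁴ × 1.06) = 19.3 m/s

19.3 m s⁻¹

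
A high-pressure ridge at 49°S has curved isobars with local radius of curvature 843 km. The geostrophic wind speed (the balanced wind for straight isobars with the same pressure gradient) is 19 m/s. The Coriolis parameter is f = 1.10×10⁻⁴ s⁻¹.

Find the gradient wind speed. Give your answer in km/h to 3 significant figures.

96.0 km/h

Around a high, pressure-gradient force acts outward with centrifugal, so Coriolis balances both:
fV = (1/ρ)|∂P/∂n| + V²/R  →  V² − fR·V + fR·V_g = 0
With fR = 1.10×10⁻⁴ × 843×10³ m = 92.7 m/s:
V = [fR − √((fR)² − 4 fR V_g)]/2 = [92.7 − √(92.7² − 4×92.7×19)]/2 = 26.7 m/s
Supergeostrophic (V > V_g = 19 m/s), as expected around a high.
Converting: 26.7 m/s × 3.6 = 96.0 km/h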